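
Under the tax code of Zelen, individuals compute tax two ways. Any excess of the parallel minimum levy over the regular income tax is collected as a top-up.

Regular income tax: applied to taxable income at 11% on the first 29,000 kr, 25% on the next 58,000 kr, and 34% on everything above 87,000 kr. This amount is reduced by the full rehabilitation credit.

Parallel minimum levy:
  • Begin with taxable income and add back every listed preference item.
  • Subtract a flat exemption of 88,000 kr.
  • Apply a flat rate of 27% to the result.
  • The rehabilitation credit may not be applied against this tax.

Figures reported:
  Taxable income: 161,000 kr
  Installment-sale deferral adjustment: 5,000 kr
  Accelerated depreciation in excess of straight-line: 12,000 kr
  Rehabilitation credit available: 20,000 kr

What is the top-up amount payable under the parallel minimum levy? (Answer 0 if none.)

Parallel minimum levy:
  Adjusted income: 161,000 kr + 5,000 kr + 12,000 kr = 178,000 kr
  Less exemption 88,000 kr → base 90,000 kr
  90,000 kr × 27% = 24,300 kr

Regular income tax:
  29,000 kr × 11% = 3,190 kr
  58,000 kr × 25% = 14,500 kr
  74,000 kr × 34% = 25,160 kr
  → 42,850 kr
  Less rehabilitation credit 20,000 kr → 22,850 kr

Excess of parallel minimum levy over regular income tax: 24,300 kr − 22,850 kr = 1,450 kr.

1,450 kr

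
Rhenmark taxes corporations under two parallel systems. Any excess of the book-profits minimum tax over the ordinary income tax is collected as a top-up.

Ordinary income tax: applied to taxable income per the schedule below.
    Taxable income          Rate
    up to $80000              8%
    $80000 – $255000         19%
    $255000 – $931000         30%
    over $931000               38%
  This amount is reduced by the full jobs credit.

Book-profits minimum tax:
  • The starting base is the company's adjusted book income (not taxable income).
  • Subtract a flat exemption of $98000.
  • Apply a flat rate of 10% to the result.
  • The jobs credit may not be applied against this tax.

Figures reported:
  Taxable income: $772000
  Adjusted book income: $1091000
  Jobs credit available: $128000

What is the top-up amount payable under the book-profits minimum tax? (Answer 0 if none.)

$32550

Book-profits minimum tax:
  Base (adjusted book income): $1091000
  Less exemption $98000 → base $993000
  $993000 × 10% = $99300

Ordinary income tax:
  $80000 × 8% = $6400
  $175000 × 19% = $33250
  $517000 × 30% = $155100
  → $194750
  Less jobs credit $128000 → $66750

Excess of book-profits minimum tax over ordinary income tax: $99300 − $66750 = $32550.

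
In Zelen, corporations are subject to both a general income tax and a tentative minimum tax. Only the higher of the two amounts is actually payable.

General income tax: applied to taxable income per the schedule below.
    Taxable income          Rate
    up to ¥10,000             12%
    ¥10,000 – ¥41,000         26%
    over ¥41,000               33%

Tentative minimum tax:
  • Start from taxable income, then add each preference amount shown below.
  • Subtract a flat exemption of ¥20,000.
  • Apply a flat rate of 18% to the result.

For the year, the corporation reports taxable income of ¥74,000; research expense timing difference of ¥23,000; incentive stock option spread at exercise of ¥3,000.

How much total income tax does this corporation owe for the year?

¥20,150

General income tax:
  ¥10,000 × 12% = ¥1,200
  ¥31,000 × 26% = ¥8,060
  ¥33,000 × 33% = ¥10,890
  → ¥20,150

Tentative minimum tax:
  Adjusted income: ¥74,000 + ¥23,000 + ¥3,000 = ¥100,000
  Less exemption ¥20,000 → base ¥80,000
  ¥80,000 × 18% = ¥14,400

¥20,150 > ¥14,400, so the general income tax governs.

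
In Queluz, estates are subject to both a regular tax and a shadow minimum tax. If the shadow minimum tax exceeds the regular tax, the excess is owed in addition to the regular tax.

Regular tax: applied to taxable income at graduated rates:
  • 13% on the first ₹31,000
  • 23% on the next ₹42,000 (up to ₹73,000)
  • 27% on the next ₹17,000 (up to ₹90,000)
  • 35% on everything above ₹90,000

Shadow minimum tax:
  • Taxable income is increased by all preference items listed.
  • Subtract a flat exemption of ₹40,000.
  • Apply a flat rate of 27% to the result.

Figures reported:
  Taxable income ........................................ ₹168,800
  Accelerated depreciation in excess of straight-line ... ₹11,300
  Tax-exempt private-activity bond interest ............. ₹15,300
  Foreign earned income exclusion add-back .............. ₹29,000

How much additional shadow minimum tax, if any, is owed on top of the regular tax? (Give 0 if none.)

₹3,928

Shadow minimum tax:
  Adjusted income: ₹168,800 + ₹11,300 + ₹15,300 + ₹29,000 = ₹224,400
  Less exemption ₹40,000 → base ₹184,400
  ₹184,400 × 27% = ₹49,788

Regular tax:
  ₹31,000 × 13% = ₹4,030
  ₹42,000 × 23% = ₹9,660
  ₹17,000 × 27% = ₹4,590
  ₹78,800 × 35% = ₹27,580
  → ₹45,860

Excess of shadow minimum tax over regular tax: ₹49,788 − ₹45,860 = ₹3,928.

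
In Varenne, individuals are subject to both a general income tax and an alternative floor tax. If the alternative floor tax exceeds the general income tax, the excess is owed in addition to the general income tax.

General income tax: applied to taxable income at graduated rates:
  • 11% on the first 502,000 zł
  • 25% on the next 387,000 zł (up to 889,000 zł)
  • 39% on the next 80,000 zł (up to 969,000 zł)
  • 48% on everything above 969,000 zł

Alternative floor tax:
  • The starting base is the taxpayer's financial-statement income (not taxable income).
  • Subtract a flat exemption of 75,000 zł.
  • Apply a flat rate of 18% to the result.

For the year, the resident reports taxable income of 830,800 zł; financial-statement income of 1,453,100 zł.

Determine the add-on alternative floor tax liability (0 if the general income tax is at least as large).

110,638 zł

Alternative floor tax:
  Base (financial-statement income): 1,453,100 zł
  Less exemption 75,000 zł → base 1,378,100 zł
  1,378,100 zł × 18% = 248,058 zł

General income tax:
  502,000 zł × 11% = 55,220 zł
  328,800 zł × 25% = 82,200 zł
  → 137,420 zł

Excess of alternative floor tax over general income tax: 248,058 zł − 137,420 zł = 110,638 zł.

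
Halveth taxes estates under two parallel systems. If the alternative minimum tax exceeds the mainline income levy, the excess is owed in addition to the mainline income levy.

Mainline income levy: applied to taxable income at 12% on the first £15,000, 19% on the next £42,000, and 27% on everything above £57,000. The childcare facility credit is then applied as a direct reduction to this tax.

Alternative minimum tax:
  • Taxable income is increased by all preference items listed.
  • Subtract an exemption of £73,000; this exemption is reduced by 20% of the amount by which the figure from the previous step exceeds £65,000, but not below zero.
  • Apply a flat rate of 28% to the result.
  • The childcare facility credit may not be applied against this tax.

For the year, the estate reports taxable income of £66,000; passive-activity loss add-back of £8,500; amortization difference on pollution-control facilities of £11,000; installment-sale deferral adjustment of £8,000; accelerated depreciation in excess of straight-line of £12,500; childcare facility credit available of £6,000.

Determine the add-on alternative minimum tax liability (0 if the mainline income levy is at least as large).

Alternative minimum tax:
  Adjusted income: £66,000 + £8,500 + £11,000 + £8,000 + £12,500 = £106,000
  Exemption: £73,000 − 20% × (£106,000 − £65,000) = £73,000 − £8,200 = £64,800
  Base: £106,000 − £64,800 = £41,200
  £41,200 × 28% = £11,536

Mainline income levy:
  £15,000 × 12% = £1,800
  £42,000 × 19% = £7,980
  £9,000 × 27% = £2,430
  → £12,210
  Less childcare facility credit £6,000 → £6,210

Excess of alternative minimum tax over mainline income levy: £11,536 − £6,210 = £5,326.

£5,326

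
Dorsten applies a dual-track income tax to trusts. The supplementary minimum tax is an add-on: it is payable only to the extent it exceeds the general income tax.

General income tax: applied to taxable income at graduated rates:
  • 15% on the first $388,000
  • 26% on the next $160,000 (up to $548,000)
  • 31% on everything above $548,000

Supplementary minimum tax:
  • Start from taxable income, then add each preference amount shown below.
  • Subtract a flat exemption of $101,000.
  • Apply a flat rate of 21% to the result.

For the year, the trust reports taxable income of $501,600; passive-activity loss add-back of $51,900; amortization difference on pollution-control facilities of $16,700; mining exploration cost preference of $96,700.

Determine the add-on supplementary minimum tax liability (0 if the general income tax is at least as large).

General income tax:
  $388,000 × 15% = $58,200
  $113,600 × 26% = $29,536
  → $87,736

Supplementary minimum tax:
  Adjusted income: $501,600 + $51,900 + $16,700 + $96,700 = $666,900
  Less exemption $101,000 → base $565,900
  $565,900 × 21% = $118,839

Excess of supplementary minimum tax over general income tax: $118,839 − $87,736 = $31,103.

$31,103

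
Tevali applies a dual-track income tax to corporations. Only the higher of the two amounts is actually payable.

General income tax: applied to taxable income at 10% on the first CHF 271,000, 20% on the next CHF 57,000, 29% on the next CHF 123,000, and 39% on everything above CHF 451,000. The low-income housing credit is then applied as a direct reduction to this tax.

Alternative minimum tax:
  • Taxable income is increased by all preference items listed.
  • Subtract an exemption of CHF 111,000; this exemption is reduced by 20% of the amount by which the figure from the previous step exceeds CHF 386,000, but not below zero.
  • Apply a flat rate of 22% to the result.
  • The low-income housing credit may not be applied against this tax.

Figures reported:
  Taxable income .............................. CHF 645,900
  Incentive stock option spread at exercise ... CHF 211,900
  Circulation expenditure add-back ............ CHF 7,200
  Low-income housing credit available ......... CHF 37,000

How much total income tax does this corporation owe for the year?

General income tax:
  CHF 271,000 × 10% = CHF 27,100
  CHF 57,000 × 20% = CHF 11,400
  CHF 123,000 × 29% = CHF 35,670
  CHF 194,900 × 39% = CHF 76,011
  → CHF 150,181
  Less low-income housing credit CHF 37,000 → CHF 113,181

Alternative minimum tax:
  Adjusted income: CHF 645,900 + CHF 211,900 + CHF 7,200 = CHF 865,000
  Exemption: CHF 111,000 − 20% × (CHF 865,000 − CHF 386,000) = CHF 111,000 − CHF 95,800 = CHF 15,200
  Base: CHF 865,000 − CHF 15,200 = CHF 849,800
  CHF 849,800 × 22% = CHF 186,956

CHF 186,956 > CHF 113,181, so the alternative minimum tax is the binding amount.

CHF 186,956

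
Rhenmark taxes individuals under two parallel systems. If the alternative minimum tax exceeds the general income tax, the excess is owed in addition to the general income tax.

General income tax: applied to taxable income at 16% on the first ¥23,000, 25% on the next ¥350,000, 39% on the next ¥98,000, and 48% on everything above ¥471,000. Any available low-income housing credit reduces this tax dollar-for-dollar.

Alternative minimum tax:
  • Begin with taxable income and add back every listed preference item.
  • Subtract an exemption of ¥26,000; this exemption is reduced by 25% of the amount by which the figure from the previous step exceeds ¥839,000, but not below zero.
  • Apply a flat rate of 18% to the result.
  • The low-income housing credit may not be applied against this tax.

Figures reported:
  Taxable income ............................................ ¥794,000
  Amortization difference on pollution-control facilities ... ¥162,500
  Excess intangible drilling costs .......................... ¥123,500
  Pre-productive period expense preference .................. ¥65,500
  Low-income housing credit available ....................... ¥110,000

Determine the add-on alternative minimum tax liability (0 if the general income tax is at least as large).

General income tax:
  ¥23,000 × 16% = ¥3,680
  ¥350,000 × 25% = ¥87,500
  ¥98,000 × 39% = ¥38,220
  ¥323,000 × 48% = ¥155,040
  → ¥284,440
  Less low-income housing credit ¥110,000 → ¥174,440

Alternative minimum tax:
  Adjusted income: ¥794,000 + ¥162,500 + ¥123,500 + ¥65,500 = ¥1,145,500
  Exemption: 25% × (¥1,145,500 − ¥839,000) = ¥76,625 ≥ ¥26,000, so the exemption is fully phased out
  Base: ¥1,145,500 − ¥0 = ¥1,145,500
  ¥1,145,500 × 18% = ¥206,190

Excess of alternative minimum tax over general income tax: ¥206,190 − ¥174,440 = ¥31,750.

¥31,750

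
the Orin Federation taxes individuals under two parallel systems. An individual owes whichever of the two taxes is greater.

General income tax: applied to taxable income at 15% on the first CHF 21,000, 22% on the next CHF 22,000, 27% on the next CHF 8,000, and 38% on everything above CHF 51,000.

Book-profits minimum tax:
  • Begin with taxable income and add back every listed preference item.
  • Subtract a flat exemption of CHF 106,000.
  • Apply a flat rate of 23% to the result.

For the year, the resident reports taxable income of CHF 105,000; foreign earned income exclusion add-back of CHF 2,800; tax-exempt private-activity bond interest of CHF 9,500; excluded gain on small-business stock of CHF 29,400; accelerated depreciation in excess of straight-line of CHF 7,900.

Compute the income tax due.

CHF 30,670

Book-profits minimum tax:
  Adjusted income: CHF 105,000 + CHF 2,800 + CHF 9,500 + CHF 29,400 + CHF 7,900 = CHF 154,600
  Less exemption CHF 106,000 → base CHF 48,600
  CHF 48,600 × 23% = CHF 11,178

General income tax:
  CHF 21,000 × 15% = CHF 3,150
  CHF 22,000 × 22% = CHF 4,840
  CHF 8,000 × 27% = CHF 2,160
  CHF 54,000 × 38% = CHF 20,520
  → CHF 30,670

CHF 30,670 > CHF 11,178, so the general income tax governs.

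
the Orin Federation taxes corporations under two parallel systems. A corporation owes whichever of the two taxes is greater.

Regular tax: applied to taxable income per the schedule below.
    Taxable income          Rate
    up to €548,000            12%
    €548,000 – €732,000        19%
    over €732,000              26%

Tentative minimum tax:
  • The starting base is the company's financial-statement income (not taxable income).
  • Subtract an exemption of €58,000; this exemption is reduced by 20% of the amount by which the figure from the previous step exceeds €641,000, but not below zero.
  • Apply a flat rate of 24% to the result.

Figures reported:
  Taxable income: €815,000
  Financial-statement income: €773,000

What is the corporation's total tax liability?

€177,936

Tentative minimum tax:
  Base (financial-statement income): €773,000
  Exemption: €58,000 − 20% × (€773,000 − €641,000) = €58,000 − €26,400 = €31,600
  Base: €773,000 − €31,600 = €741,400
  €741,400 × 24% = €177,936

Regular tax:
  €548,000 × 12% = €65,760
  €184,000 × 19% = €34,960
  €83,000 × 26% = €21,580
  → €122,300

€177,936 > €122,300, so the tentative minimum tax is the binding amount.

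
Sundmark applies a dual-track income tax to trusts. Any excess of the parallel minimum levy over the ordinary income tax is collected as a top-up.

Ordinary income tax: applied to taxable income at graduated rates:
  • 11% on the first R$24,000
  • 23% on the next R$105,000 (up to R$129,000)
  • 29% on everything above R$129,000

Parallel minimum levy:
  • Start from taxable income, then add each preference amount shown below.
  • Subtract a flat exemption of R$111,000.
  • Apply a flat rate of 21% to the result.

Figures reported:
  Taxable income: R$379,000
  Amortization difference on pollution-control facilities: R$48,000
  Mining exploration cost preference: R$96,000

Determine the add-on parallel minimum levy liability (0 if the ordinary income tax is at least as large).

R$0

Parallel minimum levy:
  Adjusted income: R$379,000 + R$48,000 + R$96,000 = R$523,000
  Less exemption R$111,000 → base R$412,000
  R$412,000 × 21% = R$86,520

Ordinary income tax:
  R$24,000 × 11% = R$2,640
  R$105,000 × 23% = R$24,150
  R$250,000 × 29% = R$72,500
  → R$99,290

R$86,520 ≤ R$99,290, so no add-on is due.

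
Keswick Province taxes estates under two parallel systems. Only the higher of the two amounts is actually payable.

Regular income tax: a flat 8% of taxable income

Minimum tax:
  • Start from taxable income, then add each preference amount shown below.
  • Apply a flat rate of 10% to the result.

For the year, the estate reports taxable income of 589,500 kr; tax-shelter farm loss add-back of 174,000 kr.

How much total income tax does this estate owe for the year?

Regular income tax:
  589,500 kr × 8% = 47,160 kr

Minimum tax:
  Adjusted income: 589,500 kr + 174,000 kr = 763,500 kr
  763,500 kr × 10% = 76,350 kr

76,350 kr > 47,160 kr, so the minimum tax is the binding amount.

76,350 kr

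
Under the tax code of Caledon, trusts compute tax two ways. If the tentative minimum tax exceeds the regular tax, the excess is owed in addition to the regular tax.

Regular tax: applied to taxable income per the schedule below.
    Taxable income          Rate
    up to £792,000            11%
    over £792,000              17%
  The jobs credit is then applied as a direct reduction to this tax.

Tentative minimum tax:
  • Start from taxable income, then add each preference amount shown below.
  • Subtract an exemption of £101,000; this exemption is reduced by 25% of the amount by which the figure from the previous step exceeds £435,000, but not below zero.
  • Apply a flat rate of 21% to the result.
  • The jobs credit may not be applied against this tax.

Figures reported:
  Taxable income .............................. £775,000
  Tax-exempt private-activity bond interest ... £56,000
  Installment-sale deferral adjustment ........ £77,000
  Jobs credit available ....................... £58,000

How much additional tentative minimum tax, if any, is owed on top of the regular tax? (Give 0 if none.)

£163,430

Tentative minimum tax:
  Adjusted income: £775,000 + £56,000 + £77,000 = £908,000
  Exemption: 25% × (£908,000 − £435,000) = £118,250 ≥ £101,000, so the exemption is fully phased out
  Base: £908,000 − £0 = £908,000
  £908,000 × 21% = £190,680

Regular tax:
  £775,000 × 11% = £85,250
  Less jobs credit £58,000 → £27,250

Excess of tentative minimum tax over regular tax: £190,680 − £27,250 = £163,430.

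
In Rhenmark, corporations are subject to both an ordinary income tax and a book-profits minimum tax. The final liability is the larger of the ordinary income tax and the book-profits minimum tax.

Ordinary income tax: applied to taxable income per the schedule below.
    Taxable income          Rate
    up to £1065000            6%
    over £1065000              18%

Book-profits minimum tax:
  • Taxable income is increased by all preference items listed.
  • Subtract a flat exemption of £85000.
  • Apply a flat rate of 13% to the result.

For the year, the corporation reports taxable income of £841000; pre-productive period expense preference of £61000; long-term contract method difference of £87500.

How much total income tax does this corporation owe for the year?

Ordinary income tax:
  £841000 × 6% = £50460

Book-profits minimum tax:
  Adjusted income: £841000 + £61000 + £87500 = £989500
  Less exemption £85000 → base £904500
  £904500 × 13% = £117585

£117585 > £50460, so the book-profits minimum tax is the binding amount.

£117585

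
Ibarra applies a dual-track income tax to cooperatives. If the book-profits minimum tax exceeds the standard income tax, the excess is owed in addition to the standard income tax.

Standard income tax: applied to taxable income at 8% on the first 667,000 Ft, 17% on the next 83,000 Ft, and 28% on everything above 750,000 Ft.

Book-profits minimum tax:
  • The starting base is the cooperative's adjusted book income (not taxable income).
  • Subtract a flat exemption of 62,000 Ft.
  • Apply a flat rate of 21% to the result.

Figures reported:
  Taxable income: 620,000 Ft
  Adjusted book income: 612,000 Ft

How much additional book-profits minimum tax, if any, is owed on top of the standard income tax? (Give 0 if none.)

65,900 Ft

Book-profits minimum tax:
  Base (adjusted book income): 612,000 Ft
  Less exemption 62,000 Ft → base 550,000 Ft
  550,000 Ft × 21% = 115,500 Ft

Standard income tax:
  620,000 Ft × 8% = 49,600 Ft

Excess of book-profits minimum tax over standard income tax: 115,500 Ft − 49,600 Ft = 65,900 Ft.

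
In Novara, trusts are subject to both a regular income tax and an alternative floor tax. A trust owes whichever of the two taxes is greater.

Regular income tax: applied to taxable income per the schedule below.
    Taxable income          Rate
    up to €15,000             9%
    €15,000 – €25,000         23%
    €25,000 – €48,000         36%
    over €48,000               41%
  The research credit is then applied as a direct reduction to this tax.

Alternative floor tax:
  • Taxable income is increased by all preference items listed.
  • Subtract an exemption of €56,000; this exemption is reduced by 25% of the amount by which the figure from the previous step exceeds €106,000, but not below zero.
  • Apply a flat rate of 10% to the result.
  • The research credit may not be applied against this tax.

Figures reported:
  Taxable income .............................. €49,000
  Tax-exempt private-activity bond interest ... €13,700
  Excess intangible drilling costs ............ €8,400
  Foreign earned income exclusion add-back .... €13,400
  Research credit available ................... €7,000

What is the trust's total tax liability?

€5,340

Regular income tax:
  €15,000 × 9% = €1,350
  €10,000 × 23% = €2,300
  €23,000 × 36% = €8,280
  €1,000 × 41% = €410
  → €12,340
  Less research credit €7,000 → €5,340

Alternative floor tax:
  Adjusted income: €49,000 + €13,700 + €8,400 + €13,400 = €84,500
  Exemption: €84,500 ≤ €106,000, so full €56,000 applies
  Base: €84,500 − €56,000 = €28,500
  €28,500 × 10% = €2,850

€5,340 > €2,850, so the regular income tax governs.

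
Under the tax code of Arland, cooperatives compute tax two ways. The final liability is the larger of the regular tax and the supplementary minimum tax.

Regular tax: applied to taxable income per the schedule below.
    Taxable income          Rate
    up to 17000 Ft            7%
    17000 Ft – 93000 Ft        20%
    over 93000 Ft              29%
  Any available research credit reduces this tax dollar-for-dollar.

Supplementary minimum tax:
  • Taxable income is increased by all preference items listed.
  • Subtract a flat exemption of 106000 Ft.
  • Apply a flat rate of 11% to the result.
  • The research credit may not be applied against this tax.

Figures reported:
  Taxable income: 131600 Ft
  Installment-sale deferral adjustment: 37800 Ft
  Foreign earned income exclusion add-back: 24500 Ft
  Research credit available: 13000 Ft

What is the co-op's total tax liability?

14584 Ft

Regular tax:
  17000 Ft × 7% = 1190 Ft
  76000 Ft × 20% = 15200 Ft
  38600 Ft × 29% = 11194 Ft
  → 27584 Ft
  Less research credit 13000 Ft → 14584 Ft

Supplementary minimum tax:
  Adjusted income: 131600 Ft + 37800 Ft + 24500 Ft = 193900 Ft
  Less exemption 106000 Ft → base 87900 Ft
  87900 Ft × 11% = 9669 Ft

14584 Ft > 9669 Ft, so the regular tax governs.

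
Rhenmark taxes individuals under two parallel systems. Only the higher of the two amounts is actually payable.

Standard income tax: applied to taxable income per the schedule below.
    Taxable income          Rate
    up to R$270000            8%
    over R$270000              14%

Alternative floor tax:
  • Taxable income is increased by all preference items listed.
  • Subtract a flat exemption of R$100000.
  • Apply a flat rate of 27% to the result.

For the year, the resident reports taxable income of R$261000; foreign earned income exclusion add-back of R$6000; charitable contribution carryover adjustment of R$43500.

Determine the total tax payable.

Alternative floor tax:
  Adjusted income: R$261000 + R$6000 + R$43500 = R$310500
  Less exemption R$100000 → base R$210500
  R$210500 × 27% = R$56835

Standard income tax:
  R$261000 × 8% = R$20880

R$56835 > R$20880, so the alternative floor tax is the binding amount.

R$56835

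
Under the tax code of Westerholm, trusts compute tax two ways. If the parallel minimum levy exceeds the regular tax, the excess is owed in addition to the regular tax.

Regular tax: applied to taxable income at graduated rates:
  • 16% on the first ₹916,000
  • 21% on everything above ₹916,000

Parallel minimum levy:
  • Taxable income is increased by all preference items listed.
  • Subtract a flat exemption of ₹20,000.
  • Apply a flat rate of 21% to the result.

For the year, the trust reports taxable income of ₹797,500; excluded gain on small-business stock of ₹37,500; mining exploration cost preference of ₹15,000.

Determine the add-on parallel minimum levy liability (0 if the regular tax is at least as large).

₹46,700

Regular tax:
  ₹797,500 × 16% = ₹127,600

Parallel minimum levy:
  Adjusted income: ₹797,500 + ₹37,500 + ₹15,000 = ₹850,000
  Less exemption ₹20,000 → base ₹830,000
  ₹830,000 × 21% = ₹174,300

Excess of parallel minimum levy over regular tax: ₹174,300 − ₹127,600 = ₹46,700.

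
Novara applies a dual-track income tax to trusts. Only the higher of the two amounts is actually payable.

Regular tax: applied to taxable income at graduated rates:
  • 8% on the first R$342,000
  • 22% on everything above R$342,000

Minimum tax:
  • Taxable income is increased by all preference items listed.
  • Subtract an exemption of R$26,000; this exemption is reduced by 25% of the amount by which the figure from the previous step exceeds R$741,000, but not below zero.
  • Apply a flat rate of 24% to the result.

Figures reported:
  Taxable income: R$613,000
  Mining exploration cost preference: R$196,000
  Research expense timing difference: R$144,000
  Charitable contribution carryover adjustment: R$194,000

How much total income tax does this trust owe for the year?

Regular tax:
  R$342,000 × 8% = R$27,360
  R$271,000 × 22% = R$59,620
  → R$86,980

Minimum tax:
  Adjusted income: R$613,000 + R$196,000 + R$144,000 + R$194,000 = R$1,147,000
  Exemption: 25% × (R$1,147,000 − R$741,000) = R$101,500 ≥ R$26,000, so the exemption is fully phased out
  Base: R$1,147,000 − R$0 = R$1,147,000
  R$1,147,000 × 24% = R$275,280

R$275,280 > R$86,980, so the minimum tax is the binding amount.

R$275,280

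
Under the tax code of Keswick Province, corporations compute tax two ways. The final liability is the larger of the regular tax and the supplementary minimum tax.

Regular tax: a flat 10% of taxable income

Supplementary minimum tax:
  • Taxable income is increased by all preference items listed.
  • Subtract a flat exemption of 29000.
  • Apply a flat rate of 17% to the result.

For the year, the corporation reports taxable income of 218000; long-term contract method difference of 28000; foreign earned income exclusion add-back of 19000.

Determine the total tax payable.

Supplementary minimum tax:
  Adjusted income: 218000 + 28000 + 19000 = 265000
  Less exemption 29000 → base 236000
  236000 × 17% = 40120

Regular tax:
  218000 × 10% = 21800

40120 > 21800, so the supplementary minimum tax is the binding amount.

40120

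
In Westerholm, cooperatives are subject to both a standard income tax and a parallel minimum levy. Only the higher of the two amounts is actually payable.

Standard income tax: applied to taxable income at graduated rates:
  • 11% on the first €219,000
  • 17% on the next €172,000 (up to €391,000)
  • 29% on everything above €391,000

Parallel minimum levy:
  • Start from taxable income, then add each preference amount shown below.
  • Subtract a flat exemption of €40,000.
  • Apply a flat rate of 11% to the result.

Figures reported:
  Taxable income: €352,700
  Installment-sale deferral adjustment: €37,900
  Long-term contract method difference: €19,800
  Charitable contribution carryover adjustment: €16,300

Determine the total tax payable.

Standard income tax:
  €219,000 × 11% = €24,090
  €133,700 × 17% = €22,729
  → €46,819

Parallel minimum levy:
  Adjusted income: €352,700 + €37,900 + €19,800 + €16,300 = €426,700
  Less exemption €40,000 → base €386,700
  €386,700 × 11% = €42,537

€46,819 > €42,537, so the standard income tax governs.

€46,819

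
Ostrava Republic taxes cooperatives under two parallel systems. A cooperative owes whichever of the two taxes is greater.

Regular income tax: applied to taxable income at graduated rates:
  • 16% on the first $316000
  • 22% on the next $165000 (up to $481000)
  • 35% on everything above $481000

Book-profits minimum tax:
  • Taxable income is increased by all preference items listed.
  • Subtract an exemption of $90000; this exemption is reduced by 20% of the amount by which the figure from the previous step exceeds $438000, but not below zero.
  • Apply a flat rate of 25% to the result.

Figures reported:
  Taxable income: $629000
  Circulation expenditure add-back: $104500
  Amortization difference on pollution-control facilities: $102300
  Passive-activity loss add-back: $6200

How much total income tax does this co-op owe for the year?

$208200

Book-profits minimum tax:
  Adjusted income: $629000 + $104500 + $102300 + $6200 = $842000
  Exemption: $90000 − 20% × ($842000 − $438000) = $90000 − $80800 = $9200
  Base: $842000 − $9200 = $832800
  $832800 × 25% = $208200

Regular income tax:
  $316000 × 16% = $50560
  $165000 × 22% = $36300
  $148000 × 35% = $51800
  → $138660

$208200 > $138660, so the book-profits minimum tax is the binding amount.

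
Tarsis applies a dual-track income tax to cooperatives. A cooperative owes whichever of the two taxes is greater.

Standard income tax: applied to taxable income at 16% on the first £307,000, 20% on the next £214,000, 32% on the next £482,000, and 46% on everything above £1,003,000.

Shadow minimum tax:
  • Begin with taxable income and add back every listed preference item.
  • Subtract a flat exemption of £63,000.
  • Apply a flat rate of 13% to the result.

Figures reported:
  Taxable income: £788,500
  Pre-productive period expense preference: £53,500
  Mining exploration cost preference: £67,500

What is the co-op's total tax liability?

Standard income tax:
  £307,000 × 16% = £49,120
  £214,000 × 20% = £42,800
  £267,500 × 32% = £85,600
  → £177,520

Shadow minimum tax:
  Adjusted income: £788,500 + £53,500 + £67,500 = £909,500
  Less exemption £63,000 → base £846,500
  £846,500 × 13% = £110,045

£177,520 > £110,045, so the standard income tax governs.

£177,520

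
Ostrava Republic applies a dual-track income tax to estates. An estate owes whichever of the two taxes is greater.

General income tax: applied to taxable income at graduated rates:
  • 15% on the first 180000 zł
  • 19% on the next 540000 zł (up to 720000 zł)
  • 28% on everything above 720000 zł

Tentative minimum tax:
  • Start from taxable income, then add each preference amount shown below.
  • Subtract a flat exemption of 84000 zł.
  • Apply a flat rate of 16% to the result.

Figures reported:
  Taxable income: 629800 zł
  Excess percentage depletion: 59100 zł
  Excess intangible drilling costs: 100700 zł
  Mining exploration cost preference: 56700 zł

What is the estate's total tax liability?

121968 zł

Tentative minimum tax:
  Adjusted income: 629800 zł + 59100 zł + 100700 zł + 56700 zł = 846300 zł
  Less exemption 84000 zł → base 762300 zł
  762300 zł × 16% = 121968 zł

General income tax:
  180000 zł × 15% = 27000 zł
  449800 zł × 19% = 85462 zł
  → 112462 zł

121968 zł > 112462 zł, so the tentative minimum tax is the binding amount.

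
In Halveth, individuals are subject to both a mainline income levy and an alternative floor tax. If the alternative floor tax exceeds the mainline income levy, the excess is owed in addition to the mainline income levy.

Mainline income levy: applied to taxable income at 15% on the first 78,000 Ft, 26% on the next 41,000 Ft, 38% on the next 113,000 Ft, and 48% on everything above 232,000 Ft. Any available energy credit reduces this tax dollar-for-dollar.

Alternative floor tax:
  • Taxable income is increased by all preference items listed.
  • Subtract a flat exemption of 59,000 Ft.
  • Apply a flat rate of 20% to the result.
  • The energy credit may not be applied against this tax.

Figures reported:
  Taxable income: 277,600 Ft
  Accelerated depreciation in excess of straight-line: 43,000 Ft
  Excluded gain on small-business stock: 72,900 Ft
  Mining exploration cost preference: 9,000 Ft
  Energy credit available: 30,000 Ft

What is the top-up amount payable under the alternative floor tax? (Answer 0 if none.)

11,512 Ft

Alternative floor tax:
  Adjusted income: 277,600 Ft + 43,000 Ft + 72,900 Ft + 9,000 Ft = 402,500 Ft
  Less exemption 59,000 Ft → base 343,500 Ft
  343,500 Ft × 20% = 68,700 Ft

Mainline income levy:
  78,000 Ft × 15% = 11,700 Ft
  41,000 Ft × 26% = 10,660 Ft
  113,000 Ft × 38% = 42,940 Ft
  45,600 Ft × 48% = 21,888 Ft
  → 87,188 Ft
  Less energy credit 30,000 Ft → 57,188 Ft

Excess of alternative floor tax over mainline income levy: 68,700 Ft − 57,188 Ft = 11,512 Ft.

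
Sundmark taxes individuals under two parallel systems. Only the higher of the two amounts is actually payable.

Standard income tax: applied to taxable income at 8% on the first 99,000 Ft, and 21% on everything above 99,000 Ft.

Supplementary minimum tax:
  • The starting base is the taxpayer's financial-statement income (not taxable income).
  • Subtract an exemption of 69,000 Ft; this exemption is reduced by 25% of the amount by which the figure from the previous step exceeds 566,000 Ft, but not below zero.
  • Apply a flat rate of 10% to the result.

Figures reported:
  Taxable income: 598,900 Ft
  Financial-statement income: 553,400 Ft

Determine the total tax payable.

Standard income tax:
  99,000 Ft × 8% = 7,920 Ft
  499,900 Ft × 21% = 104,979 Ft
  → 112,899 Ft

Supplementary minimum tax:
  Base (financial-statement income): 553,400 Ft
  Exemption: 553,400 Ft ≤ 566,000 Ft, so full 69,000 Ft applies
  Base: 553,400 Ft − 69,000 Ft = 484,400 Ft
  484,400 Ft × 10% = 48,440 Ft

112,899 Ft > 48,440 Ft, so the standard income tax governs.

112,899 Ft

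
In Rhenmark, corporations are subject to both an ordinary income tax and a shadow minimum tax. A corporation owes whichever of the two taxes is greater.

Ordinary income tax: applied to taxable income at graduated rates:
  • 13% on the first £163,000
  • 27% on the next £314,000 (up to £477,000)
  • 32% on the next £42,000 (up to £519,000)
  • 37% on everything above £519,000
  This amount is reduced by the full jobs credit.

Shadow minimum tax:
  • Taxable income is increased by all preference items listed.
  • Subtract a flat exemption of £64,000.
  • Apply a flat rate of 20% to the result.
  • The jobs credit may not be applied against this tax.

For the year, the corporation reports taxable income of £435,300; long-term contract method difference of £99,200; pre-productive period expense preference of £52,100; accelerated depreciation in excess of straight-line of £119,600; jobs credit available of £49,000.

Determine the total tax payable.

£128,440

Ordinary income tax:
  £163,000 × 13% = £21,190
  £272,300 × 27% = £73,521
  → £94,711
  Less jobs credit £49,000 → £45,711

Shadow minimum tax:
  Adjusted income: £435,300 + £99,200 + £52,100 + £119,600 = £706,200
  Less exemption £64,000 → base £642,200
  £642,200 × 20% = £128,440

£128,440 > £45,711, so the shadow minimum tax is the binding amount.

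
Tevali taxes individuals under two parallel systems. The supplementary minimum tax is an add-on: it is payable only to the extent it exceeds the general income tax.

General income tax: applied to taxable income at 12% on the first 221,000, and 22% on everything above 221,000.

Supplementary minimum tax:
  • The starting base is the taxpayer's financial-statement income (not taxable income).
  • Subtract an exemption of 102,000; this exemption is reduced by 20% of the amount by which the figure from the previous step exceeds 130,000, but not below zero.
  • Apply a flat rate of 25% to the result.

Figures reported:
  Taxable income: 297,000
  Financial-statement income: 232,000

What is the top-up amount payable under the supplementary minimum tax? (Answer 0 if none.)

Supplementary minimum tax:
  Base (financial-statement income): 232,000
  Exemption: 102,000 − 20% × (232,000 − 130,000) = 102,000 − 20,400 = 81,600
  Base: 232,000 − 81,600 = 150,400
  150,400 × 25% = 37,600

General income tax:
  221,000 × 12% = 26,520
  76,000 × 22% = 16,720
  → 43,240

37,600 ≤ 43,240, so no add-on is due.

0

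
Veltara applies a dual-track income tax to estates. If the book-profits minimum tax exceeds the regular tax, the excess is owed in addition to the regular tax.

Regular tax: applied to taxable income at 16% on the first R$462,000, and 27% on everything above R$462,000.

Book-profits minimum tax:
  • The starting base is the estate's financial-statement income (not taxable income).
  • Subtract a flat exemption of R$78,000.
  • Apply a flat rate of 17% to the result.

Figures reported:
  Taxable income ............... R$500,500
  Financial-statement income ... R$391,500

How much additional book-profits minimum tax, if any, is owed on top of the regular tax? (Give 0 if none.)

R$0

Regular tax:
  R$462,000 × 16% = R$73,920
  R$38,500 × 27% = R$10,395
  → R$84,315

Book-profits minimum tax:
  Base (financial-statement income): R$391,500
  Less exemption R$78,000 → base R$313,500
  R$313,500 × 17% = R$53,295

R$53,295 ≤ R$84,315, so no add-on is due.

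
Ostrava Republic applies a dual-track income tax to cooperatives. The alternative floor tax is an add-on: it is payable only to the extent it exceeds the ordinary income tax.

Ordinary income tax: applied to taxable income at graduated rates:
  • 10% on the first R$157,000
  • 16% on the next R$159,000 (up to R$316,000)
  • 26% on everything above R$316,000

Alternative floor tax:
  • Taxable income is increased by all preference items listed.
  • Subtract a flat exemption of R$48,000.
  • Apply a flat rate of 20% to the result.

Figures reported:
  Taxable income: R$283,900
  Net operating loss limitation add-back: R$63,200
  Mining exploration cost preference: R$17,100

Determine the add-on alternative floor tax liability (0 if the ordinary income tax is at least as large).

R$27,236

Alternative floor tax:
  Adjusted income: R$283,900 + R$63,200 + R$17,100 = R$364,200
  Less exemption R$48,000 → base R$316,200
  R$316,200 × 20% = R$63,240

Ordinary income tax:
  R$157,000 × 10% = R$15,700
  R$126,900 × 16% = R$20,304
  → R$36,004

Excess of alternative floor tax over ordinary income tax: R$63,240 − R$36,004 = R$27,236.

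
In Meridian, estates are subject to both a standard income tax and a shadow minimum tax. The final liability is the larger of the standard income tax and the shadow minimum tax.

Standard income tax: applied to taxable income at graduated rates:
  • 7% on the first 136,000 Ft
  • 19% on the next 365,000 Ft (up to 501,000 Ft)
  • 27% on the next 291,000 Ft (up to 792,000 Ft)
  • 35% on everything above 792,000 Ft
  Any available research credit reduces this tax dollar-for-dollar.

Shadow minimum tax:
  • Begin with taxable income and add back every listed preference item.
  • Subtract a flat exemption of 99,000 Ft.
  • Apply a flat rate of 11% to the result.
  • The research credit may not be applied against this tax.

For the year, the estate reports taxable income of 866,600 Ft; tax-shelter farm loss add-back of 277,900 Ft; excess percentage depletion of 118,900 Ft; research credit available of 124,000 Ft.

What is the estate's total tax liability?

128,084 Ft

Standard income tax:
  136,000 Ft × 7% = 9,520 Ft
  365,000 Ft × 19% = 69,350 Ft
  291,000 Ft × 27% = 78,570 Ft
  74,600 Ft × 35% = 26,110 Ft
  → 183,550 Ft
  Less research credit 124,000 Ft → 59,550 Ft

Shadow minimum tax:
  Adjusted income: 866,600 Ft + 277,900 Ft + 118,900 Ft = 1,263,400 Ft
  Less exemption 99,000 Ft → base 1,164,400 Ft
  1,164,400 Ft × 11% = 128,084 Ft

128,084 Ft > 59,550 Ft, so the shadow minimum tax is the binding amount.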